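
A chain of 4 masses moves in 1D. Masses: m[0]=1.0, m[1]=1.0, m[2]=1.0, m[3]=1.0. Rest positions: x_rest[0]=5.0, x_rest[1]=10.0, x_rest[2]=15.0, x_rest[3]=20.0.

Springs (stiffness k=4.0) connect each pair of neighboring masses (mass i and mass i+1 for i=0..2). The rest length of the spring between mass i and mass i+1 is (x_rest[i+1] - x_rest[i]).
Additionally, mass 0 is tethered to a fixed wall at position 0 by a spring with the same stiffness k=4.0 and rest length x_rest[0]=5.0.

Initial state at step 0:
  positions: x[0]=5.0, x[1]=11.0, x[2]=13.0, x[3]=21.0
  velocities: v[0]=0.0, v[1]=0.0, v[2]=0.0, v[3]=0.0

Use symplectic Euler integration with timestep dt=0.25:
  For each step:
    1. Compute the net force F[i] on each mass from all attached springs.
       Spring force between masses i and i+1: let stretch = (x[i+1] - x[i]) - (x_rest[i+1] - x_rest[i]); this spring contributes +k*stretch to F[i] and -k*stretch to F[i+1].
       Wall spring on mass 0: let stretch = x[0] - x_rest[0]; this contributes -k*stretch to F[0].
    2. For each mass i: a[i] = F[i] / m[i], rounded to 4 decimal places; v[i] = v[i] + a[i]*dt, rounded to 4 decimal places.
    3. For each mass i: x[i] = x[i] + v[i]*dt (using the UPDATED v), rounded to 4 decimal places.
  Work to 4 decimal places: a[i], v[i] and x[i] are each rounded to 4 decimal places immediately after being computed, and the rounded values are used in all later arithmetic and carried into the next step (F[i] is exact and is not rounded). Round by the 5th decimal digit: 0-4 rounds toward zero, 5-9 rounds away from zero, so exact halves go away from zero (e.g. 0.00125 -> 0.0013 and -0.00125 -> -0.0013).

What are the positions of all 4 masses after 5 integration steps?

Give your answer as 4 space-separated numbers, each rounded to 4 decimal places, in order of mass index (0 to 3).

Step 0: x=[5.0000 11.0000 13.0000 21.0000] v=[0.0000 0.0000 0.0000 0.0000]
Step 1: x=[5.2500 10.0000 14.5000 20.2500] v=[1.0000 -4.0000 6.0000 -3.0000]
Step 2: x=[5.3750 8.9375 16.3125 19.3125] v=[0.5000 -4.2500 7.2500 -3.7500]
Step 3: x=[5.0469 8.8281 17.0313 18.8750] v=[-1.3125 -0.4375 2.8750 -1.7500]
Step 4: x=[4.4024 9.8242 16.1602 19.2266] v=[-2.5782 3.9845 -3.4845 1.4063]
Step 5: x=[4.0127 11.0489 14.4717 20.0616] v=[-1.5588 4.8987 -6.7541 3.3399]

Answer: 4.0127 11.0489 14.4717 20.0616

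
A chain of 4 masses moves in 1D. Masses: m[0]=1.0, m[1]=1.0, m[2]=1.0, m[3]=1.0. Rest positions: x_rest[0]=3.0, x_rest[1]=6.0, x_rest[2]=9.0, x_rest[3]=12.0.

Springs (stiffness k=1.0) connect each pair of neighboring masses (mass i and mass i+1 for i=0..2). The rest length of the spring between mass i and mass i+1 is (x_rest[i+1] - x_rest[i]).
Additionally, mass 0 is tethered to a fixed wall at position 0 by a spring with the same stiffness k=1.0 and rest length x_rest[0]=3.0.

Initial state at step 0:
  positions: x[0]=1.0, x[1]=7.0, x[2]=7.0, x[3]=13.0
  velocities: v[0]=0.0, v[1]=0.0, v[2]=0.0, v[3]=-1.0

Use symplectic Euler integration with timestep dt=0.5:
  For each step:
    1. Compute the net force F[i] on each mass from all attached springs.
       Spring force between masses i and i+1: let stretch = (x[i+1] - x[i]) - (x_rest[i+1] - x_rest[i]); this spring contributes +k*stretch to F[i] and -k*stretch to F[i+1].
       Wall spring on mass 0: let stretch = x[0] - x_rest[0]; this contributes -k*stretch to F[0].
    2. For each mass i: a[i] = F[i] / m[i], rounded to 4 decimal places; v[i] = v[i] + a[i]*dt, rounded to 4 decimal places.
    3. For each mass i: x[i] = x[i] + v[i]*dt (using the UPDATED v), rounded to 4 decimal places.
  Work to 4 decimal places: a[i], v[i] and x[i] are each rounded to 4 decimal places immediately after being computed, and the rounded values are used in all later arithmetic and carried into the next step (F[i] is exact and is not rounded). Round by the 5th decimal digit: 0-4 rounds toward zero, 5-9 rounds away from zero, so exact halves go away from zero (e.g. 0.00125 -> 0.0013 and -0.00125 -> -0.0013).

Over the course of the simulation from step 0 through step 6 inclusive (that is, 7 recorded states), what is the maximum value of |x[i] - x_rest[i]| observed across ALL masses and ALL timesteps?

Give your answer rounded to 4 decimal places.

Answer: 3.1823

Derivation:
Step 0: x=[1.0000 7.0000 7.0000 13.0000] v=[0.0000 0.0000 0.0000 -1.0000]
Step 1: x=[2.2500 5.5000 8.5000 11.7500] v=[2.5000 -3.0000 3.0000 -2.5000]
Step 2: x=[3.7500 3.9375 10.0625 10.4375] v=[3.0000 -3.1250 3.1250 -2.6250]
Step 3: x=[4.3594 3.8594 10.1875 9.7813] v=[1.2188 -0.1563 0.2500 -1.3125]
Step 4: x=[3.7540 5.4883 8.6289 9.9766] v=[-1.2109 3.2578 -3.1172 0.3906]
Step 5: x=[2.6436 7.4688 6.6221 10.5850] v=[-2.2208 3.9610 -4.0137 1.2168]
Step 6: x=[2.0786 8.0314 5.8177 10.9527] v=[-1.1300 1.1251 -1.6089 0.7354]
Max displacement = 3.1823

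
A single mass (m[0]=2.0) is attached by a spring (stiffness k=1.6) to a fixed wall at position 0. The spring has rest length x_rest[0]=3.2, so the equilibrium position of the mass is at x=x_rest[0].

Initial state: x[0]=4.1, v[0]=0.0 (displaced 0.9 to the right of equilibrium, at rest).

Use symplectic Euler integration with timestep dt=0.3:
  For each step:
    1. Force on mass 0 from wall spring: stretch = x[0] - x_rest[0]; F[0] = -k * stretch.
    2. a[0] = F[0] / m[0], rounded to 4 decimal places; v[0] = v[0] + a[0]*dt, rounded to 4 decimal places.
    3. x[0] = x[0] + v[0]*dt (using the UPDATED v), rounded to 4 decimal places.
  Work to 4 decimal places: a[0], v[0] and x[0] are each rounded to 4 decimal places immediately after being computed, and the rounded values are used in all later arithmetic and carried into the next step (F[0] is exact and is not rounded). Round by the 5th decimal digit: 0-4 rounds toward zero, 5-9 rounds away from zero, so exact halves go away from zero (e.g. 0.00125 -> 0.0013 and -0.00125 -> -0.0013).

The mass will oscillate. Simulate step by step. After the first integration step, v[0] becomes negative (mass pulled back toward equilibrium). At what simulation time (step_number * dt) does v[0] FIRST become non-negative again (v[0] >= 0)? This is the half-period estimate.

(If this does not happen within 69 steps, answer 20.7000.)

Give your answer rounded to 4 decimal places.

Step 0: x=[4.1000] v=[0.0000]
Step 1: x=[4.0352] v=[-0.2160]
Step 2: x=[3.9103] v=[-0.4165]
Step 3: x=[3.7342] v=[-0.5870]
Step 4: x=[3.5196] v=[-0.7152]
Step 5: x=[3.2820] v=[-0.7919]
Step 6: x=[3.0385] v=[-0.8116]
Step 7: x=[2.8067] v=[-0.7728]
Step 8: x=[2.6032] v=[-0.6784]
Step 9: x=[2.4426] v=[-0.5352]
Step 10: x=[2.3366] v=[-0.3534]
Step 11: x=[2.2927] v=[-0.1462]
Step 12: x=[2.3142] v=[0.0715]
First v>=0 after going negative at step 12, time=3.6000

Answer: 3.6000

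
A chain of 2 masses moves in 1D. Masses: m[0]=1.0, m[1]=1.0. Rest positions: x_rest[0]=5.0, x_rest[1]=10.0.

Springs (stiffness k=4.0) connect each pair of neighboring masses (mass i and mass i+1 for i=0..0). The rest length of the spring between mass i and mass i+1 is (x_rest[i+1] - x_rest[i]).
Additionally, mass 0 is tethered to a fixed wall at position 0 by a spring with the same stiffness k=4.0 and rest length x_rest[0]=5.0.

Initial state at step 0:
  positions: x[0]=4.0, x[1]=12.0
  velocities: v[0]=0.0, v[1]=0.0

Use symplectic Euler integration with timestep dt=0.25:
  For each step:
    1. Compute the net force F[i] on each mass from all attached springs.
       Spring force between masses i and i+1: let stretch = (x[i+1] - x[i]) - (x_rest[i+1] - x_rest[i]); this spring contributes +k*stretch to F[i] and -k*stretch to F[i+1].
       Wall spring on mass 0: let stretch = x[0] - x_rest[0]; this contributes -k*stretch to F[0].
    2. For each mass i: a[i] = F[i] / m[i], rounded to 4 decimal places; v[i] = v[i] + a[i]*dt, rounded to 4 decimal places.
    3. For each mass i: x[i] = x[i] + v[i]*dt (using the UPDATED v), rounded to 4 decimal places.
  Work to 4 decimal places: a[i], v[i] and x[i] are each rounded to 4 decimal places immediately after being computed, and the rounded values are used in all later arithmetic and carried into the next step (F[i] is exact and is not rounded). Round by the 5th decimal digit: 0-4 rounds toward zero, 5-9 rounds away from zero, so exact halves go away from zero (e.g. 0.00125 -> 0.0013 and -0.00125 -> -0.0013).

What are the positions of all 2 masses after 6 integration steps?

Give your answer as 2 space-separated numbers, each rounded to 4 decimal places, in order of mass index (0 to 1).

Step 0: x=[4.0000 12.0000] v=[0.0000 0.0000]
Step 1: x=[5.0000 11.2500] v=[4.0000 -3.0000]
Step 2: x=[6.3125 10.1875] v=[5.2500 -4.2500]
Step 3: x=[7.0156 9.4063] v=[2.8125 -3.1250]
Step 4: x=[6.5625 9.2774] v=[-1.8124 -0.5157]
Step 5: x=[5.1475 9.7198] v=[-5.6600 1.7694]
Step 6: x=[3.5887 10.2691] v=[-6.2352 2.1971]

Answer: 3.5887 10.2691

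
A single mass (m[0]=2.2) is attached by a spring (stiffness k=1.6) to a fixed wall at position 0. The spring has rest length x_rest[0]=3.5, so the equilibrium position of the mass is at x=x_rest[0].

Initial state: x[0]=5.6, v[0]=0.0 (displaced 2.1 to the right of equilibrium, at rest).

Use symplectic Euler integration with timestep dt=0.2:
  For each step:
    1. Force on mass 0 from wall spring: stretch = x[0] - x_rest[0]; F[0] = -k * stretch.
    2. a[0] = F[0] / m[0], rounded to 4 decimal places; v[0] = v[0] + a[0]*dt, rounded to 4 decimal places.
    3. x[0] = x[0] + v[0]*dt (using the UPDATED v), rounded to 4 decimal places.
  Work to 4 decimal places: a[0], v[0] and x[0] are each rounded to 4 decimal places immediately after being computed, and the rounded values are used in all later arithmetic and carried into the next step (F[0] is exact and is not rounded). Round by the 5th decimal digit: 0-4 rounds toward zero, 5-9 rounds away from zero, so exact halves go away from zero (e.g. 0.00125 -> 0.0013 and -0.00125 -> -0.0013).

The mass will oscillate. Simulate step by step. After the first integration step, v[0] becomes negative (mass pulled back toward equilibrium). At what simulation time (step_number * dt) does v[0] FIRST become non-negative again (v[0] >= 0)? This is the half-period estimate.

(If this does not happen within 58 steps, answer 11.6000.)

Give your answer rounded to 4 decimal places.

Answer: 3.8000

Derivation:
Step 0: x=[5.6000] v=[0.0000]
Step 1: x=[5.5389] v=[-0.3055]
Step 2: x=[5.4185] v=[-0.6021]
Step 3: x=[5.2423] v=[-0.8812]
Step 4: x=[5.0154] v=[-1.1346]
Step 5: x=[4.7444] v=[-1.3550]
Step 6: x=[4.4372] v=[-1.5360]
Step 7: x=[4.1027] v=[-1.6723]
Step 8: x=[3.7507] v=[-1.7600]
Step 9: x=[3.3914] v=[-1.7965]
Step 10: x=[3.0353] v=[-1.7807]
Step 11: x=[2.6927] v=[-1.7131]
Step 12: x=[2.3736] v=[-1.5957]
Step 13: x=[2.0872] v=[-1.4319]
Step 14: x=[1.8419] v=[-1.2264]
Step 15: x=[1.6449] v=[-0.9852]
Step 16: x=[1.5018] v=[-0.7154]
Step 17: x=[1.4168] v=[-0.4248]
Step 18: x=[1.3924] v=[-0.1218]
Step 19: x=[1.4294] v=[0.1848]
First v>=0 after going negative at step 19, time=3.8000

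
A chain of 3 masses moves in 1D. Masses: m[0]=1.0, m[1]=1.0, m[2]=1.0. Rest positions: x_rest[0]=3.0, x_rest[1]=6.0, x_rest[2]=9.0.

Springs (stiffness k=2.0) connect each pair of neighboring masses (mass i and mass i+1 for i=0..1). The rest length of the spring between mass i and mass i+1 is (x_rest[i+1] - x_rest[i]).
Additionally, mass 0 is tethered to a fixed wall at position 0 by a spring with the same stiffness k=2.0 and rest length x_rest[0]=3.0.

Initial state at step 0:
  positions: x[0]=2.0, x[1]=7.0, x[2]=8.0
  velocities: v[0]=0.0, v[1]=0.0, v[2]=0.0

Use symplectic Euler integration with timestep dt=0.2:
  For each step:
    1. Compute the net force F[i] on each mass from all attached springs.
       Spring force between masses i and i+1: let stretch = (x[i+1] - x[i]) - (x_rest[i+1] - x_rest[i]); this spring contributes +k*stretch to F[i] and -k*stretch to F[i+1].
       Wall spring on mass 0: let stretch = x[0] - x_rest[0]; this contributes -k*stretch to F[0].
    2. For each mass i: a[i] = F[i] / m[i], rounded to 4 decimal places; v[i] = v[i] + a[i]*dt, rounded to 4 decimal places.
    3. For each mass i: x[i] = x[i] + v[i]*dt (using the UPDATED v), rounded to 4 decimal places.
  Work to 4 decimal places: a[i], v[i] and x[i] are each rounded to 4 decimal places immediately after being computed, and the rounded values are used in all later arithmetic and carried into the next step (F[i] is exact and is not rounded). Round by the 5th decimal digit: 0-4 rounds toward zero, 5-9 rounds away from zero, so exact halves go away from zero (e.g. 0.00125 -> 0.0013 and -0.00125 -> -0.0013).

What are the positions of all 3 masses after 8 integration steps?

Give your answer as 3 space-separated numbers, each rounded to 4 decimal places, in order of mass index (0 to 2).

Step 0: x=[2.0000 7.0000 8.0000] v=[0.0000 0.0000 0.0000]
Step 1: x=[2.2400 6.6800 8.1600] v=[1.2000 -1.6000 0.8000]
Step 2: x=[2.6560 6.1232 8.4416] v=[2.0800 -2.7840 1.4080]
Step 3: x=[3.1369 5.4745 8.7777] v=[2.4045 -3.2435 1.6806]
Step 4: x=[3.5539 4.9030 9.0896] v=[2.0848 -2.8573 1.5593]
Step 5: x=[3.7945 4.5585 9.3065] v=[1.2029 -1.7223 1.0847]
Step 6: x=[3.7926 4.5328 9.3836] v=[-0.0093 -0.1287 0.3855]
Step 7: x=[3.5465 4.8359 9.3126] v=[-1.2303 1.5155 -0.3548]
Step 8: x=[3.1199 5.3940 9.1235] v=[-2.1331 2.7904 -0.9455]

Answer: 3.1199 5.3940 9.1235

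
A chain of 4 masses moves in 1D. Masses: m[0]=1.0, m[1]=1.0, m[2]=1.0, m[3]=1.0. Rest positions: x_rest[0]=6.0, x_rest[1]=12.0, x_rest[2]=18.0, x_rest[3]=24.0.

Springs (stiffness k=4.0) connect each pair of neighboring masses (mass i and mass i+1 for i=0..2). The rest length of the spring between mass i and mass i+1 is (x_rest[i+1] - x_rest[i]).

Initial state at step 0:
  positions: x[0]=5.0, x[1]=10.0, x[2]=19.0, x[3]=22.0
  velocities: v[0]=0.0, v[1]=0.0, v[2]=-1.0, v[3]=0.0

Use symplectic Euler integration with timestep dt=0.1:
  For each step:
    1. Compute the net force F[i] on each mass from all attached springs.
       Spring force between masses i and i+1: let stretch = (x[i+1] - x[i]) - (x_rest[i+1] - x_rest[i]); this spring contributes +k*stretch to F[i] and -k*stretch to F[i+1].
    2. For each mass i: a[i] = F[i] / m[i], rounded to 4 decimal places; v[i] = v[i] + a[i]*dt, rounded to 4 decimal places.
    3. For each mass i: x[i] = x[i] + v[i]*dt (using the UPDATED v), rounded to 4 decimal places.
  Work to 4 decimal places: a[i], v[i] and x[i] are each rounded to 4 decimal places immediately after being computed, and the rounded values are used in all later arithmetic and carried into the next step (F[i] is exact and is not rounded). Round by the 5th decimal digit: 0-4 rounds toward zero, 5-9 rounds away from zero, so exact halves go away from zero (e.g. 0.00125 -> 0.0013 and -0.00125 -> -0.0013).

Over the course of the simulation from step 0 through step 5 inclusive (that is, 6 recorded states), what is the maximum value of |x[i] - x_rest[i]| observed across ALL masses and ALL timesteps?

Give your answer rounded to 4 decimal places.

Step 0: x=[5.0000 10.0000 19.0000 22.0000] v=[0.0000 0.0000 -1.0000 0.0000]
Step 1: x=[4.9600 10.1600 18.6600 22.1200] v=[-0.4000 1.6000 -3.4000 1.2000]
Step 2: x=[4.8880 10.4520 18.1184 22.3416] v=[-0.7200 2.9200 -5.4160 2.2160]
Step 3: x=[4.7986 10.8281 17.4391 22.6343] v=[-0.8944 3.7610 -6.7933 2.9267]
Step 4: x=[4.7103 11.2275 16.7031 22.9592] v=[-0.8826 3.9936 -7.3596 3.2486]
Step 5: x=[4.6427 11.5852 15.9984 23.2738] v=[-0.6757 3.5770 -7.0474 3.1462]
Max displacement = 2.0016

Answer: 2.0016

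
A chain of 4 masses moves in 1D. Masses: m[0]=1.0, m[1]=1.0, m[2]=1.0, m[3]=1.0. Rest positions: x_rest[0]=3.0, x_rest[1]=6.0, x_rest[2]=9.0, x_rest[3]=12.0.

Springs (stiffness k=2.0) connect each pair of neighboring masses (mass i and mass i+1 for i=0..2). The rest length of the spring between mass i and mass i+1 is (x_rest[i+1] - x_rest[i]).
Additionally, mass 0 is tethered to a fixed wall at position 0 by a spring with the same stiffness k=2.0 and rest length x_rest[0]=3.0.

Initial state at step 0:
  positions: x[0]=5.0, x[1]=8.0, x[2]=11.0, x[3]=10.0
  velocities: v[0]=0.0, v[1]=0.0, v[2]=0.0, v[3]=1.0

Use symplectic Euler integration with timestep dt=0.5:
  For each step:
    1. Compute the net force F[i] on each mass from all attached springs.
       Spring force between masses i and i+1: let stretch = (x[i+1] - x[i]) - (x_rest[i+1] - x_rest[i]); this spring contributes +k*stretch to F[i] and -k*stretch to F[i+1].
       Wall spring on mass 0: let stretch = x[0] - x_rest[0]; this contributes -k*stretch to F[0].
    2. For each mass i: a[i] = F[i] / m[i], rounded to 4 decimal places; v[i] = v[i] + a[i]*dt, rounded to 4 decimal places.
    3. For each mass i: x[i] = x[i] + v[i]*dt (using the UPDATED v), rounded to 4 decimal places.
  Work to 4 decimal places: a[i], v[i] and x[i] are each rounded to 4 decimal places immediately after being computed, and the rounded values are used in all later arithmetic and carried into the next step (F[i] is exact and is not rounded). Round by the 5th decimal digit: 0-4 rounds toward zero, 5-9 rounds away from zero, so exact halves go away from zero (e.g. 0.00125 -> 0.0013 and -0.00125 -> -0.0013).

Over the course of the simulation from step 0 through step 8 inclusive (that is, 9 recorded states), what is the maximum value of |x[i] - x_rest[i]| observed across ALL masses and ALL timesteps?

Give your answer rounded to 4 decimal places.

Step 0: x=[5.0000 8.0000 11.0000 10.0000] v=[0.0000 0.0000 0.0000 1.0000]
Step 1: x=[4.0000 8.0000 9.0000 12.5000] v=[-2.0000 0.0000 -4.0000 5.0000]
Step 2: x=[3.0000 6.5000 8.2500 14.7500] v=[-2.0000 -3.0000 -1.5000 4.5000]
Step 3: x=[2.2500 4.1250 9.8750 15.2500] v=[-1.5000 -4.7500 3.2500 1.0000]
Step 4: x=[1.3125 3.6875 11.3125 14.5625] v=[-1.8750 -0.8750 2.8750 -1.3750]
Step 5: x=[0.9063 5.8750 10.5625 13.7500] v=[-0.8125 4.3750 -1.5000 -1.6250]
Step 6: x=[2.5313 7.9219 9.0625 12.8438] v=[3.2499 4.0938 -3.0000 -1.8125]
Step 7: x=[5.5859 7.8438 8.8829 11.5469] v=[6.1092 -0.1562 -0.3593 -2.5938]
Step 8: x=[6.9765 7.1563 9.5157 10.4180] v=[2.7812 -1.3750 1.2656 -2.2578]
Max displacement = 3.9765

Answer: 3.9765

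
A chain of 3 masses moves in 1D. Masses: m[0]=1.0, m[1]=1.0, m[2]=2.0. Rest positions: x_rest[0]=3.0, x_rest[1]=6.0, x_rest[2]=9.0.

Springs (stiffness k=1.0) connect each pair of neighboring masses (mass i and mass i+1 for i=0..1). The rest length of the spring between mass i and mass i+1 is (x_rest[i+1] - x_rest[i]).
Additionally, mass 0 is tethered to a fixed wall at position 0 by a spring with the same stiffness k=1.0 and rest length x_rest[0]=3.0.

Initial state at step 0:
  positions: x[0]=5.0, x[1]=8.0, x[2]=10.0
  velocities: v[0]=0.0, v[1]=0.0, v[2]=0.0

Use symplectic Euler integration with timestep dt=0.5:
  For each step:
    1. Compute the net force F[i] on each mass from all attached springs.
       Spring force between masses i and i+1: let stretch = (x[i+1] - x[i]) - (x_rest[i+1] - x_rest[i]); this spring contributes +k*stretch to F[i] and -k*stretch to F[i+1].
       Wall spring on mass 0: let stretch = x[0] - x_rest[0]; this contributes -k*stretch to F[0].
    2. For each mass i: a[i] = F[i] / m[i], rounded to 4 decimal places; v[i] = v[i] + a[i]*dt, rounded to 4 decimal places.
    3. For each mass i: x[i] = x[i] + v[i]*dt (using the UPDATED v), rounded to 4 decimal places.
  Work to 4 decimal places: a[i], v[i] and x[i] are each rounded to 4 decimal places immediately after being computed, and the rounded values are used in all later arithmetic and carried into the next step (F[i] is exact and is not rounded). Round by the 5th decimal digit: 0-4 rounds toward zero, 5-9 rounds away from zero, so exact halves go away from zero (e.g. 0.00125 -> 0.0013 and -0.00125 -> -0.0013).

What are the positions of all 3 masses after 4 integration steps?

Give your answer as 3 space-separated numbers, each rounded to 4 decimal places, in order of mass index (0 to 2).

Step 0: x=[5.0000 8.0000 10.0000] v=[0.0000 0.0000 0.0000]
Step 1: x=[4.5000 7.7500 10.1250] v=[-1.0000 -0.5000 0.2500]
Step 2: x=[3.6875 7.2813 10.3282] v=[-1.6250 -0.9375 0.4063]
Step 3: x=[2.8516 6.6758 10.5255] v=[-1.6719 -1.2110 0.3946]
Step 4: x=[2.2588 6.0767 10.6166] v=[-1.1856 -1.1983 0.1822]

Answer: 2.2588 6.0767 10.6166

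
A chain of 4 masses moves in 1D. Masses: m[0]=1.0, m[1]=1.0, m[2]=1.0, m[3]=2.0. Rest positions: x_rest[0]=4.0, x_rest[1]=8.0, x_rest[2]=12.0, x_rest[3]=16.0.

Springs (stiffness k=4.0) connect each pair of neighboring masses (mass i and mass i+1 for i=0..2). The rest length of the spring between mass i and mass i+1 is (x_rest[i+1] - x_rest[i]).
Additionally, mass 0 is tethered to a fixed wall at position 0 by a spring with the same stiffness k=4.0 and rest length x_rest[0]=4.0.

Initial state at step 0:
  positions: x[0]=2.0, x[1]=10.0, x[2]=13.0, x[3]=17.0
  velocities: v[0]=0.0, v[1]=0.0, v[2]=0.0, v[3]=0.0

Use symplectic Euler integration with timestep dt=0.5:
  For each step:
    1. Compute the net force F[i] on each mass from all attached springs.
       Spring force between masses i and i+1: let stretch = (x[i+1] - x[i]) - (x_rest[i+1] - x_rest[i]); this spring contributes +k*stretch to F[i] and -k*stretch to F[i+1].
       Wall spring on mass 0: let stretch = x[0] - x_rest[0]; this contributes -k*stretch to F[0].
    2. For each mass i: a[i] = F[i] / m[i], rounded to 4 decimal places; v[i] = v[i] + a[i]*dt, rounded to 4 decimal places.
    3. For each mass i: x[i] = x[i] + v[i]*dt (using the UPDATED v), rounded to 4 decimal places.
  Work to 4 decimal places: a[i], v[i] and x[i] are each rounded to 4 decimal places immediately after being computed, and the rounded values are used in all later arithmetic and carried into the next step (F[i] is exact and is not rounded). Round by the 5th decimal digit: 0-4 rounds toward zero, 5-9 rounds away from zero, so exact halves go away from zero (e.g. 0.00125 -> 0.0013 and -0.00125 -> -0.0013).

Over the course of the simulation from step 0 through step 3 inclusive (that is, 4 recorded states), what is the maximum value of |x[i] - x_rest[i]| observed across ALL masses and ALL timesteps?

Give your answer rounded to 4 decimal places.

Step 0: x=[2.0000 10.0000 13.0000 17.0000] v=[0.0000 0.0000 0.0000 0.0000]
Step 1: x=[8.0000 5.0000 14.0000 17.0000] v=[12.0000 -10.0000 2.0000 0.0000]
Step 2: x=[3.0000 12.0000 9.0000 17.5000] v=[-10.0000 14.0000 -10.0000 1.0000]
Step 3: x=[4.0000 7.0000 15.5000 15.7500] v=[2.0000 -10.0000 13.0000 -3.5000]
Max displacement = 4.0000

Answer: 4.0000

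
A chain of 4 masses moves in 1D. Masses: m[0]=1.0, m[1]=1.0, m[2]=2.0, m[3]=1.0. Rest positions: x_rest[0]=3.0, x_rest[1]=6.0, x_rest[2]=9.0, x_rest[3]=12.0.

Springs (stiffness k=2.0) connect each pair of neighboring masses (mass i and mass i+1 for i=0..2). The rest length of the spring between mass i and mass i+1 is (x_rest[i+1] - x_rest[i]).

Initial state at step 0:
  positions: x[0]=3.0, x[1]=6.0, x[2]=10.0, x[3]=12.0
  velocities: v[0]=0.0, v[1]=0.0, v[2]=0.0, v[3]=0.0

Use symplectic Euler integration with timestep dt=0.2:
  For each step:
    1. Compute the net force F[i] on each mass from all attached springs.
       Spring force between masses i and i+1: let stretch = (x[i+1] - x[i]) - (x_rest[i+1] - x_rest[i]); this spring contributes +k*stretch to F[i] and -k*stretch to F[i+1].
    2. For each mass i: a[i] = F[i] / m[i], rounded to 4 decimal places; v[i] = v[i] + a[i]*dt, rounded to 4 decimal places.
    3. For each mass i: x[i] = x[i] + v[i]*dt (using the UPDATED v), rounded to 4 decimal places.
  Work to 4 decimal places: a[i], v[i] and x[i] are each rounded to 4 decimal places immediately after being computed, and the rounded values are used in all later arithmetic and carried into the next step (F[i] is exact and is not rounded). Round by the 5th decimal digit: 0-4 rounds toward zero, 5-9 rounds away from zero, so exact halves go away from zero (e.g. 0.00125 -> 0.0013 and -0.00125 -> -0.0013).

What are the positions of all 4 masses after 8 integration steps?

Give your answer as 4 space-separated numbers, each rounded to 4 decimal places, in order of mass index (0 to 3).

Answer: 3.6270 6.5066 8.9416 12.9830

Derivation:
Step 0: x=[3.0000 6.0000 10.0000 12.0000] v=[0.0000 0.0000 0.0000 0.0000]
Step 1: x=[3.0000 6.0800 9.9200 12.0800] v=[0.0000 0.4000 -0.4000 0.4000]
Step 2: x=[3.0064 6.2208 9.7728 12.2272] v=[0.0320 0.7040 -0.7360 0.7360]
Step 3: x=[3.0300 6.3886 9.5817 12.4180] v=[0.1178 0.8390 -0.9555 0.9542]
Step 4: x=[3.0822 6.5432 9.3763 12.6219] v=[0.2612 0.7728 -1.0269 1.0197]
Step 5: x=[3.1713 6.6475 9.1874 12.8062] v=[0.4456 0.5216 -0.9444 0.9215]
Step 6: x=[3.2985 6.6769 9.0417 12.9410] v=[0.6361 0.1471 -0.7286 0.6740]
Step 7: x=[3.4560 6.6252 8.9574 13.0039] v=[0.7875 -0.2583 -0.4217 0.3143]
Step 8: x=[3.6270 6.5066 8.9416 12.9830] v=[0.8552 -0.5931 -0.0788 -0.1043]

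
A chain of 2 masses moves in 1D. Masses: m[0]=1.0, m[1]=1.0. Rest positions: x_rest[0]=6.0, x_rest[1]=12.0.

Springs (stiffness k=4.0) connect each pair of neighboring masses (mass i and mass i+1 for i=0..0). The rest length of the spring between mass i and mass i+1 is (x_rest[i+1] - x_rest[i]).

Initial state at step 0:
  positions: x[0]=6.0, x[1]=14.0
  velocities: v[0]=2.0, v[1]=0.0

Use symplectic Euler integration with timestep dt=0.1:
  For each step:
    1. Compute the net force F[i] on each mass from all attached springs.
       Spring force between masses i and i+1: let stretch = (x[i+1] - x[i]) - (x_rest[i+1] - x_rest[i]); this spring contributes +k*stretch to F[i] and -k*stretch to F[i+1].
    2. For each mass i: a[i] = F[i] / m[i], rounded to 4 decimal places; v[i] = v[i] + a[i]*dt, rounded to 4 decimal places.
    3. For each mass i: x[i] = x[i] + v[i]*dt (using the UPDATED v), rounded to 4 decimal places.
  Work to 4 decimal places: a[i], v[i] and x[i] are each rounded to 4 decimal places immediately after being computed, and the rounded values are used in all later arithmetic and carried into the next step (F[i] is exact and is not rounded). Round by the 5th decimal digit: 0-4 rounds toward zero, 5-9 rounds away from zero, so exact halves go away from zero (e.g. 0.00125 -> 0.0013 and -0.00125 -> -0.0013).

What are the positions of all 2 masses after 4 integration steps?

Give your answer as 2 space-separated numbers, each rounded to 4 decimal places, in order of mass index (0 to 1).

Step 0: x=[6.0000 14.0000] v=[2.0000 0.0000]
Step 1: x=[6.2800 13.9200] v=[2.8000 -0.8000]
Step 2: x=[6.6256 13.7744] v=[3.4560 -1.4560]
Step 3: x=[7.0172 13.5829] v=[3.9155 -1.9155]
Step 4: x=[7.4314 13.3687] v=[4.1418 -2.1418]

Answer: 7.4314 13.3687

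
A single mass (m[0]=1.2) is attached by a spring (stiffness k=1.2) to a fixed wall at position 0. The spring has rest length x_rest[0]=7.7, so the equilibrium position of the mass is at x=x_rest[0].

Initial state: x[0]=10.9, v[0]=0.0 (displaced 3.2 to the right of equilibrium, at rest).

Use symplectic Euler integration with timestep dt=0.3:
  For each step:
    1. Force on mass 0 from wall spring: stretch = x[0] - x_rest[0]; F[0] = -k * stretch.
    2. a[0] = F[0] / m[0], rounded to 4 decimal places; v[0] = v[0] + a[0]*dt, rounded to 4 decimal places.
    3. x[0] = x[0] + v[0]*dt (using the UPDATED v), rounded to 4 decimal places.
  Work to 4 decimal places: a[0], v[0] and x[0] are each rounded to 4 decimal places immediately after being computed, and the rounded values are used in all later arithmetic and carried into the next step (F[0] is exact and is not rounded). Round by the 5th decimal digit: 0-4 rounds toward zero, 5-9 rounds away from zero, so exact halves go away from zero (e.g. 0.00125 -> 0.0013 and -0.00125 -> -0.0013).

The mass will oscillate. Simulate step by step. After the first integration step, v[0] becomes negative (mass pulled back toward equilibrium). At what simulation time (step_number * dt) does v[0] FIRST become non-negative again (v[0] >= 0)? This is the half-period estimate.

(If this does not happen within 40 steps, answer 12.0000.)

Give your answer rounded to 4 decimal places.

Answer: 3.3000

Derivation:
Step 0: x=[10.9000] v=[0.0000]
Step 1: x=[10.6120] v=[-0.9600]
Step 2: x=[10.0619] v=[-1.8336]
Step 3: x=[9.2992] v=[-2.5422]
Step 4: x=[8.3926] v=[-3.0220]
Step 5: x=[7.4237] v=[-3.2298]
Step 6: x=[6.4796] v=[-3.1469]
Step 7: x=[5.6454] v=[-2.7808]
Step 8: x=[4.9961] v=[-2.1644]
Step 9: x=[4.5901] v=[-1.3532]
Step 10: x=[4.4640] v=[-0.4202]
Step 11: x=[4.6292] v=[0.5506]
First v>=0 after going negative at step 11, time=3.3000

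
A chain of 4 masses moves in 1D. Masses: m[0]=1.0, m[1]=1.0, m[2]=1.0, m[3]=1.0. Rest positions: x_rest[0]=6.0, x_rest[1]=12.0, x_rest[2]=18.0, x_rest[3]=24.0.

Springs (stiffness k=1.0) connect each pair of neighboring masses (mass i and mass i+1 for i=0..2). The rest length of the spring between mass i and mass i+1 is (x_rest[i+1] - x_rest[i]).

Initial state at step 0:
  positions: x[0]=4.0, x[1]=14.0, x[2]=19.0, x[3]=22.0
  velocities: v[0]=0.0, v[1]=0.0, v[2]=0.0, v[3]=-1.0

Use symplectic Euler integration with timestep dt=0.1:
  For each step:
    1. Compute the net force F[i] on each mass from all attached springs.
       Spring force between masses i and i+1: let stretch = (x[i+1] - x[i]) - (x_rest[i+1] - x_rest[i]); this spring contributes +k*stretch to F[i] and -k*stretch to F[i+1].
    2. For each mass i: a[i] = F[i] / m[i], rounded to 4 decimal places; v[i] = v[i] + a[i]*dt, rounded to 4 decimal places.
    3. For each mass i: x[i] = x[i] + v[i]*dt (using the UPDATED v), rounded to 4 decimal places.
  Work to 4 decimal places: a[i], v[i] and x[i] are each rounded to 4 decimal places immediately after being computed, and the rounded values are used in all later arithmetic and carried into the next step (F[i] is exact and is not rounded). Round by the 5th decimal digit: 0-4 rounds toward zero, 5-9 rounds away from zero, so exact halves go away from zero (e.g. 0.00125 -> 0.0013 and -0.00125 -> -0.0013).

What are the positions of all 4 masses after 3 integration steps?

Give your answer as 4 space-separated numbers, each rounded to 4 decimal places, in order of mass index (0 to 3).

Step 0: x=[4.0000 14.0000 19.0000 22.0000] v=[0.0000 0.0000 0.0000 -1.0000]
Step 1: x=[4.0400 13.9500 18.9800 21.9300] v=[0.4000 -0.5000 -0.2000 -0.7000]
Step 2: x=[4.1191 13.8512 18.9392 21.8905] v=[0.7910 -0.9880 -0.4080 -0.3950]
Step 3: x=[4.2355 13.7060 18.8770 21.8815] v=[1.1642 -1.4524 -0.6217 -0.0901]

Answer: 4.2355 13.7060 18.8770 21.8815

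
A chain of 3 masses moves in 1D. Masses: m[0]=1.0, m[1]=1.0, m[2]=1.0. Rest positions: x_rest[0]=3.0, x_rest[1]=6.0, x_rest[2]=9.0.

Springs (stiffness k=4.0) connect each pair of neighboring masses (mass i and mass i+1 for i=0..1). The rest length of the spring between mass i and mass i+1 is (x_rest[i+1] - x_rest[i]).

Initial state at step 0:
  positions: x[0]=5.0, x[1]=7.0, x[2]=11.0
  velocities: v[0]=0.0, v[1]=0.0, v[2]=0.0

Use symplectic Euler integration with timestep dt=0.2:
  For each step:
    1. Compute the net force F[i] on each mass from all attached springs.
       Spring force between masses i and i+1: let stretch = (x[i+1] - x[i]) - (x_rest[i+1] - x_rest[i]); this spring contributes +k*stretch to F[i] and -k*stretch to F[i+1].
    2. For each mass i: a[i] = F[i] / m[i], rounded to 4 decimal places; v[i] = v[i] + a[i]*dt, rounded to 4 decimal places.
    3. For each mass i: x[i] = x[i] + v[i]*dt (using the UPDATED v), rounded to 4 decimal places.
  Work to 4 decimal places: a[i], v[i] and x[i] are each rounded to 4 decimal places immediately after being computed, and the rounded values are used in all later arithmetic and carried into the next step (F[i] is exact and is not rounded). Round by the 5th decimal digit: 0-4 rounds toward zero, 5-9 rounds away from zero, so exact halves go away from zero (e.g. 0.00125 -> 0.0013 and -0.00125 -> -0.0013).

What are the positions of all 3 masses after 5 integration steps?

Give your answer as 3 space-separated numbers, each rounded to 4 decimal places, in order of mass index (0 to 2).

Answer: 4.4065 8.1868 10.4065

Derivation:
Step 0: x=[5.0000 7.0000 11.0000] v=[0.0000 0.0000 0.0000]
Step 1: x=[4.8400 7.3200 10.8400] v=[-0.8000 1.6000 -0.8000]
Step 2: x=[4.5968 7.8064 10.5968] v=[-1.2160 2.4320 -1.2160]
Step 3: x=[4.3871 8.2257 10.3871] v=[-1.0483 2.0966 -1.0483]
Step 4: x=[4.3116 8.3767 10.3116] v=[-0.3774 0.7548 -0.3774]
Step 5: x=[4.4065 8.1868 10.4065] v=[0.4747 -0.9494 0.4747]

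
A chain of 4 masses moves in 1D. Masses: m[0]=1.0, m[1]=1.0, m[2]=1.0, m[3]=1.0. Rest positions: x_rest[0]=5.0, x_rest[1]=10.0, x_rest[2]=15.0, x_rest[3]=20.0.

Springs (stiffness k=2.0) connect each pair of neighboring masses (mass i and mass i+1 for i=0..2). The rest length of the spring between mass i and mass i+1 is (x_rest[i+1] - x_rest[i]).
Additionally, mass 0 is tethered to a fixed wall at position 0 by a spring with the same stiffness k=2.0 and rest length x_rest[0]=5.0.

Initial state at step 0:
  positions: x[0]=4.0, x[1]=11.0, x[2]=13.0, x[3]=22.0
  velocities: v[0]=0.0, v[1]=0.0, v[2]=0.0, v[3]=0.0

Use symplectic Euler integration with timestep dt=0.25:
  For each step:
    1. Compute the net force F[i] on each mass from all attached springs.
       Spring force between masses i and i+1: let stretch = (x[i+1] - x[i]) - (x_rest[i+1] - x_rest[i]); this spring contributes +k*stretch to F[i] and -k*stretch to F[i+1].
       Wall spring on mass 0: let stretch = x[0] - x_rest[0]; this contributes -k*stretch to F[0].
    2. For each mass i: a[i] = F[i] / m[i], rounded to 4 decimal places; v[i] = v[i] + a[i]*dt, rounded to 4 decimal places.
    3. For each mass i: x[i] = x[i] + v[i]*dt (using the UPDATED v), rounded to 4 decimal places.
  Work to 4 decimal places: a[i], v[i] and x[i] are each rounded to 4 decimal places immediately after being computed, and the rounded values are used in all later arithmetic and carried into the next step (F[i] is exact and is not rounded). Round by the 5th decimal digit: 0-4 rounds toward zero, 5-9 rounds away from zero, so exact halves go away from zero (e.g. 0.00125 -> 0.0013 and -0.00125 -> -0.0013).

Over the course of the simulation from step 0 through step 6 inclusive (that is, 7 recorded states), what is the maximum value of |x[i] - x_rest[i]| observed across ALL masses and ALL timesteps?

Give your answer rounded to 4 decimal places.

Step 0: x=[4.0000 11.0000 13.0000 22.0000] v=[0.0000 0.0000 0.0000 0.0000]
Step 1: x=[4.3750 10.3750 13.8750 21.5000] v=[1.5000 -2.5000 3.5000 -2.0000]
Step 2: x=[4.9531 9.4375 15.2656 20.6719] v=[2.3125 -3.7500 5.5625 -3.3125]
Step 3: x=[5.4727 8.6680 16.6035 19.7930] v=[2.0782 -3.0782 5.3516 -3.5157]
Step 4: x=[5.7076 8.4910 17.3482 19.1404] v=[0.9395 -0.7081 2.9786 -2.6105]
Step 5: x=[5.5770 9.0732 17.2097 18.8888] v=[-0.5226 2.3288 -0.5539 -1.0066]
Step 6: x=[5.1863 10.2355 16.2641 19.0523] v=[-1.5630 4.6490 -3.7826 0.6539]
Max displacement = 2.3482

Answer: 2.3482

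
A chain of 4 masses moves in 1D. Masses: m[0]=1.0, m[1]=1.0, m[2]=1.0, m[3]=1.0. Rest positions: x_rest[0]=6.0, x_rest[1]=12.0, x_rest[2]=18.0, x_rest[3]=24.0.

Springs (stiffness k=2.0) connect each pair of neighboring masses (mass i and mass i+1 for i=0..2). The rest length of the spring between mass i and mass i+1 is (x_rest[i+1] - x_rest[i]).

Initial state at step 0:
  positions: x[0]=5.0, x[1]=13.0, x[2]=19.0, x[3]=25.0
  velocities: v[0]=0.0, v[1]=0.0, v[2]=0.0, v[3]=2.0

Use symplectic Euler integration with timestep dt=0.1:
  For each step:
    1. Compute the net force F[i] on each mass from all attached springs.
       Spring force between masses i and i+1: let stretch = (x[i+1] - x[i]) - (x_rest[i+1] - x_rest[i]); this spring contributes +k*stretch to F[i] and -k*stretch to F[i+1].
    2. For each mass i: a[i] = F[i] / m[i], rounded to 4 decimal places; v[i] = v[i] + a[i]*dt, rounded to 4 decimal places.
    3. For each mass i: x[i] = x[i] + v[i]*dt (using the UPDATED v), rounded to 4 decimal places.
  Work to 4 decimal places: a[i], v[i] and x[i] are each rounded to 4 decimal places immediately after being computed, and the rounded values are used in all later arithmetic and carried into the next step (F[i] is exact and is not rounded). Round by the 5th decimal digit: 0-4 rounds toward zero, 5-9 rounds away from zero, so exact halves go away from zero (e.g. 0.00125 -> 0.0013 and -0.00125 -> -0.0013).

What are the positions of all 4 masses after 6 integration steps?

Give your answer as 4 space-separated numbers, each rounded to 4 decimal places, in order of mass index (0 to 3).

Step 0: x=[5.0000 13.0000 19.0000 25.0000] v=[0.0000 0.0000 0.0000 2.0000]
Step 1: x=[5.0400 12.9600 19.0000 25.2000] v=[0.4000 -0.4000 0.0000 2.0000]
Step 2: x=[5.1184 12.8824 19.0032 25.3960] v=[0.7840 -0.7760 0.0320 1.9600]
Step 3: x=[5.2321 12.7719 19.0118 25.5841] v=[1.1368 -1.1046 0.0864 1.8814]
Step 4: x=[5.3766 12.6354 19.0271 25.7608] v=[1.4448 -1.3646 0.1529 1.7669]
Step 5: x=[5.5463 12.4816 19.0492 25.9228] v=[1.6966 -1.5380 0.2213 1.6202]
Step 6: x=[5.7347 12.3205 19.0775 26.0674] v=[1.8837 -1.6115 0.2825 1.4455]

Answer: 5.7347 12.3205 19.0775 26.0674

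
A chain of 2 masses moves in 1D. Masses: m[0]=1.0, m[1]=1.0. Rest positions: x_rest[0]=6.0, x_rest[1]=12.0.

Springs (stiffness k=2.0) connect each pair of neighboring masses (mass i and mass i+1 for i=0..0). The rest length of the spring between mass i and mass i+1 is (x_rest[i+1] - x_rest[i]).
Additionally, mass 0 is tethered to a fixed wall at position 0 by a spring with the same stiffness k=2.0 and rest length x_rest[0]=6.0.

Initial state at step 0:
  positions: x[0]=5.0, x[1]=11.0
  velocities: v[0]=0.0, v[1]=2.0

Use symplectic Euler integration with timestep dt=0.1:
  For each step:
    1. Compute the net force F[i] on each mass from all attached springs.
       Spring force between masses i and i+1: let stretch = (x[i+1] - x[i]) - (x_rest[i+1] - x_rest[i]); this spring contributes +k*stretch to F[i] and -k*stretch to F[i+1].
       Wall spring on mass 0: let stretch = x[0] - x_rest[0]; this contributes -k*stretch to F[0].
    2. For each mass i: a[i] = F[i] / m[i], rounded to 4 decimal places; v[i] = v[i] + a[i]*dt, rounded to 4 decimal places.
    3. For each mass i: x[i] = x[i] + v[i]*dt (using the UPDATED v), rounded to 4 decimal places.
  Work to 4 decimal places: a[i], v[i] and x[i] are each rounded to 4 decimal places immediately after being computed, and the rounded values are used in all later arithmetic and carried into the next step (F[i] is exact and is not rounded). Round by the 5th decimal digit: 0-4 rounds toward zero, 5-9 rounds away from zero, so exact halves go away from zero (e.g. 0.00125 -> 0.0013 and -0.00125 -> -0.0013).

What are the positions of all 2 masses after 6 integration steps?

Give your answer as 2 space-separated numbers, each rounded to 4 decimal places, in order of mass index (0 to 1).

Step 0: x=[5.0000 11.0000] v=[0.0000 2.0000]
Step 1: x=[5.0200 11.2000] v=[0.2000 2.0000]
Step 2: x=[5.0632 11.3964] v=[0.4320 1.9640]
Step 3: x=[5.1318 11.5861] v=[0.6860 1.8974]
Step 4: x=[5.2269 11.7668] v=[0.9505 1.8065]
Step 5: x=[5.3482 11.9367] v=[1.2131 1.6985]
Step 6: x=[5.4943 12.0948] v=[1.4612 1.5808]

Answer: 5.4943 12.0948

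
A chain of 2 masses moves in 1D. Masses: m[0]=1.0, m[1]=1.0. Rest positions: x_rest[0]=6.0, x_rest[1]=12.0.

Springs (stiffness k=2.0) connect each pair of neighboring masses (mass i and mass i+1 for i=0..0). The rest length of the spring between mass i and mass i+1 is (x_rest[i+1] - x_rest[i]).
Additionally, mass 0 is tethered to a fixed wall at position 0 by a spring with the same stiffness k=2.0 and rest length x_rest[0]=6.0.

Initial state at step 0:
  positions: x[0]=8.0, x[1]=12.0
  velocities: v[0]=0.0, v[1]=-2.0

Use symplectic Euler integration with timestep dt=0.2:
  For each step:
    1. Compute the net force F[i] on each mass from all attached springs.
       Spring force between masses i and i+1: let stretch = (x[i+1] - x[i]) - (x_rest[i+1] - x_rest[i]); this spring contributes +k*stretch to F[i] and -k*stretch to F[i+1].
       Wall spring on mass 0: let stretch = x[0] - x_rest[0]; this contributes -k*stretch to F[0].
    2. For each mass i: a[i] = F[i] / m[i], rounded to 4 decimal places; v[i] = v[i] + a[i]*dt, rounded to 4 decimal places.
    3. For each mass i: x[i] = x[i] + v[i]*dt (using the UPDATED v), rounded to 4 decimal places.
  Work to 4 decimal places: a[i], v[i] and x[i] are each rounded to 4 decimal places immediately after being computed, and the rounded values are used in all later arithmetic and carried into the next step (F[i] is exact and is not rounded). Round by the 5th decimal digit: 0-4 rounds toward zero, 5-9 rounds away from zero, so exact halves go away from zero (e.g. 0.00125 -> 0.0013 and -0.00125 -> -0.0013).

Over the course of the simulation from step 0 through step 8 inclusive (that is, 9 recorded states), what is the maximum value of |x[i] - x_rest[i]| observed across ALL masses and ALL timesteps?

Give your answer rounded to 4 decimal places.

Answer: 2.2718

Derivation:
Step 0: x=[8.0000 12.0000] v=[0.0000 -2.0000]
Step 1: x=[7.6800 11.7600] v=[-1.6000 -1.2000]
Step 2: x=[7.0720 11.6736] v=[-3.0400 -0.4320]
Step 3: x=[6.2664 11.6991] v=[-4.0282 0.1274]
Step 4: x=[5.3941 11.7700] v=[-4.3617 0.3543]
Step 5: x=[4.6003 11.8108] v=[-3.9690 0.2039]
Step 6: x=[4.0153 11.7547] v=[-2.9249 -0.2803]
Step 7: x=[3.7282 11.5595] v=[-1.4353 -0.9761]
Step 8: x=[3.7694 11.2178] v=[0.2059 -1.7086]
Max displacement = 2.2718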